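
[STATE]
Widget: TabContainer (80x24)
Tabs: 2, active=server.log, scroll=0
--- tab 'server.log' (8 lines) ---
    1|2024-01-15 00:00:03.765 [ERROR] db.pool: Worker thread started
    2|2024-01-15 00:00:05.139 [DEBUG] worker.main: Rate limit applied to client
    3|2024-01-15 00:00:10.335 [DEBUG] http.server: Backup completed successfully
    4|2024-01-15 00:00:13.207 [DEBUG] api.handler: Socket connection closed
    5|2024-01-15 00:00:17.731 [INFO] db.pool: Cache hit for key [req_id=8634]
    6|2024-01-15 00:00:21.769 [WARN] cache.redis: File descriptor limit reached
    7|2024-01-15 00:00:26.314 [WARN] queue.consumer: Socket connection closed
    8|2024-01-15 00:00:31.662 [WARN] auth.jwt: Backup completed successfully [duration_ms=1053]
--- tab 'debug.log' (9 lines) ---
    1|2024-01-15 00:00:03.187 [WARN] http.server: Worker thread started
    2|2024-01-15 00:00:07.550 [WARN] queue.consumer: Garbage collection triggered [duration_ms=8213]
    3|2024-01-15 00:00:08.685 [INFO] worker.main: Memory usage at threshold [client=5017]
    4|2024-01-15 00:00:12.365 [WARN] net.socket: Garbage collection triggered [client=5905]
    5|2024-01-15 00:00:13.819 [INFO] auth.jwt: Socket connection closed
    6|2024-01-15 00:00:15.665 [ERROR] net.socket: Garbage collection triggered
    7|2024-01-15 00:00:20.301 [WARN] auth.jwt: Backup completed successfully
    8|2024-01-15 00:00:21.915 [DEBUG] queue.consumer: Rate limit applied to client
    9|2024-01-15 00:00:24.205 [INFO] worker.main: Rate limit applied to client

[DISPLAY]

[server.log]│ debug.log                                                         
────────────────────────────────────────────────────────────────────────────────
2024-01-15 00:00:03.765 [ERROR] db.pool: Worker thread started                  
2024-01-15 00:00:05.139 [DEBUG] worker.main: Rate limit applied to client       
2024-01-15 00:00:10.335 [DEBUG] http.server: Backup completed successfully      
2024-01-15 00:00:13.207 [DEBUG] api.handler: Socket connection closed           
2024-01-15 00:00:17.731 [INFO] db.pool: Cache hit for key [req_id=8634]         
2024-01-15 00:00:21.769 [WARN] cache.redis: File descriptor limit reached       
2024-01-15 00:00:26.314 [WARN] queue.consumer: Socket connection closed         
2024-01-15 00:00:31.662 [WARN] auth.jwt: Backup completed successfully [duration
                                                                                
                                                                                
                                                                                
                                                                                
                                                                                
                                                                                
                                                                                
                                                                                
                                                                                
                                                                                
                                                                                
                                                                                
                                                                                
                                                                                


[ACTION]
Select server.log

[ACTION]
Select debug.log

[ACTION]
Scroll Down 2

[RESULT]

 server.log │[debug.log]                                                        
────────────────────────────────────────────────────────────────────────────────
2024-01-15 00:00:08.685 [INFO] worker.main: Memory usage at threshold [client=50
2024-01-15 00:00:12.365 [WARN] net.socket: Garbage collection triggered [client=
2024-01-15 00:00:13.819 [INFO] auth.jwt: Socket connection closed               
2024-01-15 00:00:15.665 [ERROR] net.socket: Garbage collection triggered        
2024-01-15 00:00:20.301 [WARN] auth.jwt: Backup completed successfully          
2024-01-15 00:00:21.915 [DEBUG] queue.consumer: Rate limit applied to client    
2024-01-15 00:00:24.205 [INFO] worker.main: Rate limit applied to client        
                                                                                
                                                                                
                                                                                
                                                                                
                                                                                
                                                                                
                                                                                
                                                                                
                                                                                
                                                                                
                                                                                
                                                                                
                                                                                
                                                                                
                                                                                


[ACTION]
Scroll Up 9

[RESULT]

 server.log │[debug.log]                                                        
────────────────────────────────────────────────────────────────────────────────
2024-01-15 00:00:03.187 [WARN] http.server: Worker thread started               
2024-01-15 00:00:07.550 [WARN] queue.consumer: Garbage collection triggered [dur
2024-01-15 00:00:08.685 [INFO] worker.main: Memory usage at threshold [client=50
2024-01-15 00:00:12.365 [WARN] net.socket: Garbage collection triggered [client=
2024-01-15 00:00:13.819 [INFO] auth.jwt: Socket connection closed               
2024-01-15 00:00:15.665 [ERROR] net.socket: Garbage collection triggered        
2024-01-15 00:00:20.301 [WARN] auth.jwt: Backup completed successfully          
2024-01-15 00:00:21.915 [DEBUG] queue.consumer: Rate limit applied to client    
2024-01-15 00:00:24.205 [INFO] worker.main: Rate limit applied to client        
                                                                                
                                                                                
                                                                                
                                                                                
                                                                                
                                                                                
                                                                                
                                                                                
                                                                                
                                                                                
                                                                                
                                                                                
                                                                                


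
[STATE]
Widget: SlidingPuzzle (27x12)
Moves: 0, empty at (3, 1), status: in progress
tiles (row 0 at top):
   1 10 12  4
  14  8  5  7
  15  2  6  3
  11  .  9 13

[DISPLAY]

┌────┬────┬────┬────┐      
│  1 │ 10 │ 12 │  4 │      
├────┼────┼────┼────┤      
│ 14 │  8 │  5 │  7 │      
├────┼────┼────┼────┤      
│ 15 │  2 │  6 │  3 │      
├────┼────┼────┼────┤      
│ 11 │    │  9 │ 13 │      
└────┴────┴────┴────┘      
Moves: 0                   
                           
                           


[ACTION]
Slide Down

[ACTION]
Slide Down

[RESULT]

┌────┬────┬────┬────┐      
│  1 │ 10 │ 12 │  4 │      
├────┼────┼────┼────┤      
│ 14 │    │  5 │  7 │      
├────┼────┼────┼────┤      
│ 15 │  8 │  6 │  3 │      
├────┼────┼────┼────┤      
│ 11 │  2 │  9 │ 13 │      
└────┴────┴────┴────┘      
Moves: 2                   
                           
                           


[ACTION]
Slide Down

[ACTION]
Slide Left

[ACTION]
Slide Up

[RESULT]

┌────┬────┬────┬────┐      
│  1 │ 12 │  5 │  4 │      
├────┼────┼────┼────┤      
│ 14 │ 10 │    │  7 │      
├────┼────┼────┼────┤      
│ 15 │  8 │  6 │  3 │      
├────┼────┼────┼────┤      
│ 11 │  2 │  9 │ 13 │      
└────┴────┴────┴────┘      
Moves: 5                   
                           
                           


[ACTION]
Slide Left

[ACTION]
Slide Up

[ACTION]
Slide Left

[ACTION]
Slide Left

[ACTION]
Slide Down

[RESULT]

┌────┬────┬────┬────┐      
│  1 │ 12 │  5 │  4 │      
├────┼────┼────┼────┤      
│ 14 │ 10 │  7 │    │      
├────┼────┼────┼────┤      
│ 15 │  8 │  6 │  3 │      
├────┼────┼────┼────┤      
│ 11 │  2 │  9 │ 13 │      
└────┴────┴────┴────┘      
Moves: 8                   
                           
                           


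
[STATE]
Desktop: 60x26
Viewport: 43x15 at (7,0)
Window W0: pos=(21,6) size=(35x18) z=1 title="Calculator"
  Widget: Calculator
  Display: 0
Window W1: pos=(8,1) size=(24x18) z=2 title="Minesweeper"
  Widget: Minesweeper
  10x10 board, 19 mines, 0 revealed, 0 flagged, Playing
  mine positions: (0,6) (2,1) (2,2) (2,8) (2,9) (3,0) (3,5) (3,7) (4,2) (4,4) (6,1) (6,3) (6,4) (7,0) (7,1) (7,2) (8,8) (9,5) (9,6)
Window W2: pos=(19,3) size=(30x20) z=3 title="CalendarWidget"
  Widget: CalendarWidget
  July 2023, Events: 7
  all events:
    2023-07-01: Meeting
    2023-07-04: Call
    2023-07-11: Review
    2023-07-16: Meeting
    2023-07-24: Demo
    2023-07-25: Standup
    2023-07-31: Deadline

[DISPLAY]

                                           
 ┏━━━━━━━━━━━━━━━━━━━━━━┓                  
 ┃ Minesweeper          ┃                  
 ┠──────────┏━━━━━━━━━━━━━━━━━━━━━━━━━━━━┓ 
 ┃■■■■■■■■■■┃ CalendarWidget             ┃ 
 ┃■■■■■■■■■■┠────────────────────────────┨ 
 ┃■■■■■■■■■■┃         July 2023          ┃━
 ┃■■■■■■■■■■┃Mo Tu We Th Fr Sa Su        ┃ 
 ┃■■■■■■■■■■┃                1*  2       ┃─
 ┃■■■■■■■■■■┃ 3  4*  5  6  7  8  9       ┃ 
 ┃■■■■■■■■■■┃10 11* 12 13 14 15 16*      ┃ 
 ┃■■■■■■■■■■┃17 18 19 20 21 22 23        ┃ 
 ┃■■■■■■■■■■┃24* 25* 26 27 28 29 30      ┃ 
 ┃■■■■■■■■■■┃31*                         ┃ 
 ┃          ┃                            ┃ 


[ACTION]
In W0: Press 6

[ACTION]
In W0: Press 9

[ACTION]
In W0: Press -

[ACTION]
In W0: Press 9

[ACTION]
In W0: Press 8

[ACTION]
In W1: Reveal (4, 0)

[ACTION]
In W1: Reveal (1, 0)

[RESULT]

                                           
 ┏━━━━━━━━━━━━━━━━━━━━━━┓                  
 ┃ Minesweeper          ┃                  
 ┠──────────┏━━━━━━━━━━━━━━━━━━━━━━━━━━━━┓ 
 ┃■■■■■■■■■■┃ CalendarWidget             ┃ 
 ┃1■■■■■■■■■┠────────────────────────────┨ 
 ┃■■■■■■■■■■┃         July 2023          ┃━
 ┃■■■■■■■■■■┃Mo Tu We Th Fr Sa Su        ┃ 
 ┃1■■■■■■■■■┃                1*  2       ┃─
 ┃■■■■■■■■■■┃ 3  4*  5  6  7  8  9       ┃ 
 ┃■■■■■■■■■■┃10 11* 12 13 14 15 16*      ┃ 
 ┃■■■■■■■■■■┃17 18 19 20 21 22 23        ┃ 
 ┃■■■■■■■■■■┃24* 25* 26 27 28 29 30      ┃ 
 ┃■■■■■■■■■■┃31*                         ┃ 
 ┃          ┃                            ┃ 


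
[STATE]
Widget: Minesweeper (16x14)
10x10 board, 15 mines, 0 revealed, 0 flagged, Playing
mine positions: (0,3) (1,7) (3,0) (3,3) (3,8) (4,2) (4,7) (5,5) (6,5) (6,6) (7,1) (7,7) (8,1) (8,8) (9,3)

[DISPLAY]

■■■■■■■■■■      
■■■■■■■■■■      
■■■■■■■■■■      
■■■■■■■■■■      
■■■■■■■■■■      
■■■■■■■■■■      
■■■■■■■■■■      
■■■■■■■■■■      
■■■■■■■■■■      
■■■■■■■■■■      
                
                
                
                


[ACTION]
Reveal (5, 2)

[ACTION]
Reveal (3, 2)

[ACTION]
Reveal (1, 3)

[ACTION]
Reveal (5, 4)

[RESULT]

■■■■■■■■■■      
■■■1■■■■■■      
■■■■■■■■■■      
■■2■■■■■■■      
■■■■■■■■■■      
■■1■2■■■■■      
■■■■■■■■■■      
■■■■■■■■■■      
■■■■■■■■■■      
■■■■■■■■■■      
                
                
                
                


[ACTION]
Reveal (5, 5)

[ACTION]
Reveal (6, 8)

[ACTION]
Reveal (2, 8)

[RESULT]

■■■✹■■■■■■      
■■■1■■■✹■■      
■■■■■■■■■■      
✹■2✹■■■■✹■      
■■✹■■■■✹■■      
■■1■2✹■■■■      
■■■■■✹✹■■■      
■✹■■■■■✹■■      
■✹■■■■■■✹■      
■■■✹■■■■■■      
                
                
                
                


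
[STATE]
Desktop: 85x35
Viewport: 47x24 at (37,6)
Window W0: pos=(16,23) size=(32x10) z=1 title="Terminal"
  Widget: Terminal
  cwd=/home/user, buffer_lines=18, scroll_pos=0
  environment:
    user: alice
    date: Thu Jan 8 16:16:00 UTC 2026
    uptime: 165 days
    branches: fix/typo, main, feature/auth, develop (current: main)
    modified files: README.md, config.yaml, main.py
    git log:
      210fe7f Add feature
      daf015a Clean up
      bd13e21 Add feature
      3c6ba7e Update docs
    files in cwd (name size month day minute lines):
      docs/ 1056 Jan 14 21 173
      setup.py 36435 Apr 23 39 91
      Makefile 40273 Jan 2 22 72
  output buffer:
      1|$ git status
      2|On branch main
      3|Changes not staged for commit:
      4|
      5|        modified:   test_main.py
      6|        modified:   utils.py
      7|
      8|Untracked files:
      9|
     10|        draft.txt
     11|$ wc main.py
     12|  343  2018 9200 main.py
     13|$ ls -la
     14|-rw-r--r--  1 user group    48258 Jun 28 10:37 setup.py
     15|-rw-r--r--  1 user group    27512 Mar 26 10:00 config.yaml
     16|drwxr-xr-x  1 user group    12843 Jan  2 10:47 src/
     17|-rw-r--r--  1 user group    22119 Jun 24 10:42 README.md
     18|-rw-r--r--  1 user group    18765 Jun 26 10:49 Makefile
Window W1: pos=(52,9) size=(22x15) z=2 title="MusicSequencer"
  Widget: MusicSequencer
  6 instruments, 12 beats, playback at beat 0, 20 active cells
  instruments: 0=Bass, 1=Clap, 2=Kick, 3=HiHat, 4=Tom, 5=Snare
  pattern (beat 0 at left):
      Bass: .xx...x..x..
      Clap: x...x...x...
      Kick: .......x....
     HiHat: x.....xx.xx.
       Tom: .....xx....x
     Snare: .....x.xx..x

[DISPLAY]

                                               
                                               
                                               
               ┏━━━━━━━━━━━━━━━━━━━━┓          
               ┃ MusicSequencer     ┃          
               ┠────────────────────┨          
               ┃      ▼12345678901  ┃          
               ┃  Bass·██···█··█··  ┃          
               ┃  Clap█···█···█···  ┃          
               ┃  Kick·······█····  ┃          
               ┃ HiHat█·····██·██·  ┃          
               ┃   Tom·····██····█  ┃          
               ┃ Snare·····█·██··█  ┃          
               ┃                    ┃          
               ┃                    ┃          
               ┃                    ┃          
               ┃                    ┃          
━━━━━━━━━━┓    ┗━━━━━━━━━━━━━━━━━━━━┛          
          ┃                                    
──────────┨                                    
          ┃                                    
          ┃                                    
or commit:┃                                    
          ┃                                    


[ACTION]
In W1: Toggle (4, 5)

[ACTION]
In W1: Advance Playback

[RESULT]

                                               
                                               
                                               
               ┏━━━━━━━━━━━━━━━━━━━━┓          
               ┃ MusicSequencer     ┃          
               ┠────────────────────┨          
               ┃      0▼2345678901  ┃          
               ┃  Bass·██···█··█··  ┃          
               ┃  Clap█···█···█···  ┃          
               ┃  Kick·······█····  ┃          
               ┃ HiHat█·····██·██·  ┃          
               ┃   Tom······█····█  ┃          
               ┃ Snare·····█·██··█  ┃          
               ┃                    ┃          
               ┃                    ┃          
               ┃                    ┃          
               ┃                    ┃          
━━━━━━━━━━┓    ┗━━━━━━━━━━━━━━━━━━━━┛          
          ┃                                    
──────────┨                                    
          ┃                                    
          ┃                                    
or commit:┃                                    
          ┃                                    


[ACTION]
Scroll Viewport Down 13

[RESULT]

               ┠────────────────────┨          
               ┃      0▼2345678901  ┃          
               ┃  Bass·██···█··█··  ┃          
               ┃  Clap█···█···█···  ┃          
               ┃  Kick·······█····  ┃          
               ┃ HiHat█·····██·██·  ┃          
               ┃   Tom······█····█  ┃          
               ┃ Snare·····█·██··█  ┃          
               ┃                    ┃          
               ┃                    ┃          
               ┃                    ┃          
               ┃                    ┃          
━━━━━━━━━━┓    ┗━━━━━━━━━━━━━━━━━━━━┛          
          ┃                                    
──────────┨                                    
          ┃                                    
          ┃                                    
or commit:┃                                    
          ┃                                    
test_main.┃                                    
utils.py  ┃                                    
━━━━━━━━━━┛                                    
                                               
                                               


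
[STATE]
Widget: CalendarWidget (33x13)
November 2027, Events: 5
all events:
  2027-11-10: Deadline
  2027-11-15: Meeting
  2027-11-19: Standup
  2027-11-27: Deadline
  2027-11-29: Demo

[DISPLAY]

          November 2027          
Mo Tu We Th Fr Sa Su             
 1  2  3  4  5  6  7             
 8  9 10* 11 12 13 14            
15* 16 17 18 19* 20 21           
22 23 24 25 26 27* 28            
29* 30                           
                                 
                                 
                                 
                                 
                                 
                                 


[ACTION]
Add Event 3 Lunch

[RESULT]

          November 2027          
Mo Tu We Th Fr Sa Su             
 1  2  3*  4  5  6  7            
 8  9 10* 11 12 13 14            
15* 16 17 18 19* 20 21           
22 23 24 25 26 27* 28            
29* 30                           
                                 
                                 
                                 
                                 
                                 
                                 


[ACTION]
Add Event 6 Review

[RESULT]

          November 2027          
Mo Tu We Th Fr Sa Su             
 1  2  3*  4  5  6*  7           
 8  9 10* 11 12 13 14            
15* 16 17 18 19* 20 21           
22 23 24 25 26 27* 28            
29* 30                           
                                 
                                 
                                 
                                 
                                 
                                 


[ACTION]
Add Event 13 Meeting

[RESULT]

          November 2027          
Mo Tu We Th Fr Sa Su             
 1  2  3*  4  5  6*  7           
 8  9 10* 11 12 13* 14           
15* 16 17 18 19* 20 21           
22 23 24 25 26 27* 28            
29* 30                           
                                 
                                 
                                 
                                 
                                 
                                 


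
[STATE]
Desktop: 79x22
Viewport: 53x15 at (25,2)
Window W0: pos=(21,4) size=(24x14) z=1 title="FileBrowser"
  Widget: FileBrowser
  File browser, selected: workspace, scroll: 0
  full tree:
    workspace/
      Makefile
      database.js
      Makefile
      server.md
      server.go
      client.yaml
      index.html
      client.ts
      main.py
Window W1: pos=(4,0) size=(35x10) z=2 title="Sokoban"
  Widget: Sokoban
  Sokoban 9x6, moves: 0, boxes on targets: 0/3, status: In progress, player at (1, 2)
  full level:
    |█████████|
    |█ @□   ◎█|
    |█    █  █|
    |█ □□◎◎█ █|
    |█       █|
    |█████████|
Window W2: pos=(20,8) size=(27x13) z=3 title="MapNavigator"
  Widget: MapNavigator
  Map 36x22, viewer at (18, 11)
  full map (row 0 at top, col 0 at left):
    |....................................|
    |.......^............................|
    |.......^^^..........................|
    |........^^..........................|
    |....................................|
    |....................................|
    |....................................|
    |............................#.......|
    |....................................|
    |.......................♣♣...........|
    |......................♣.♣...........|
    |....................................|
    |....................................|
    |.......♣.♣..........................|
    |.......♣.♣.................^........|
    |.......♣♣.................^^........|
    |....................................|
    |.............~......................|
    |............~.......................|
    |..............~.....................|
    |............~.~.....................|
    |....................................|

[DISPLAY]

─────────────┨                                       
             ┃                                       
             ┃━━━━━┓                                 
             ┃     ┃                                 
             ┃─────┨                                 
             ┃     ┃                                 
━━━━━━━━━━━━━━━━━━━━━┓                               
Navigator            ┃                               
─────────────────────┨                               
..................#..┃                               
.....................┃                               
.............♣♣......┃                               
............♣.♣......┃                               
........@............┃                               
.....................┃                               


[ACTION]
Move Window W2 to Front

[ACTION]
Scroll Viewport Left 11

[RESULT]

────────────────────────┨                            
                        ┃                            
                        ┃━━━━━┓                      
                        ┃     ┃                      
                        ┃─────┨                      
                        ┃     ┃                      
      ┏━━━━━━━━━━━━━━━━━━━━━━━━━┓                    
━━━━━━┃ MapNavigator            ┃                    
      ┠─────────────────────────┨                    
      ┃......................#..┃                    
      ┃.........................┃                    
      ┃.................♣♣......┃                    
      ┃................♣.♣......┃                    
      ┃............@............┃                    
      ┃.........................┃                    


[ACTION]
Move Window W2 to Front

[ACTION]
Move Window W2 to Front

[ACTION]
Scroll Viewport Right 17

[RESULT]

────────────┨                                        
            ┃                                        
            ┃━━━━━┓                                  
            ┃     ┃                                  
            ┃─────┨                                  
            ┃     ┃                                  
━━━━━━━━━━━━━━━━━━━━┓                                
avigator            ┃                                
────────────────────┨                                
.................#..┃                                
....................┃                                
............♣♣......┃                                
...........♣.♣......┃                                
.......@............┃                                
....................┃                                


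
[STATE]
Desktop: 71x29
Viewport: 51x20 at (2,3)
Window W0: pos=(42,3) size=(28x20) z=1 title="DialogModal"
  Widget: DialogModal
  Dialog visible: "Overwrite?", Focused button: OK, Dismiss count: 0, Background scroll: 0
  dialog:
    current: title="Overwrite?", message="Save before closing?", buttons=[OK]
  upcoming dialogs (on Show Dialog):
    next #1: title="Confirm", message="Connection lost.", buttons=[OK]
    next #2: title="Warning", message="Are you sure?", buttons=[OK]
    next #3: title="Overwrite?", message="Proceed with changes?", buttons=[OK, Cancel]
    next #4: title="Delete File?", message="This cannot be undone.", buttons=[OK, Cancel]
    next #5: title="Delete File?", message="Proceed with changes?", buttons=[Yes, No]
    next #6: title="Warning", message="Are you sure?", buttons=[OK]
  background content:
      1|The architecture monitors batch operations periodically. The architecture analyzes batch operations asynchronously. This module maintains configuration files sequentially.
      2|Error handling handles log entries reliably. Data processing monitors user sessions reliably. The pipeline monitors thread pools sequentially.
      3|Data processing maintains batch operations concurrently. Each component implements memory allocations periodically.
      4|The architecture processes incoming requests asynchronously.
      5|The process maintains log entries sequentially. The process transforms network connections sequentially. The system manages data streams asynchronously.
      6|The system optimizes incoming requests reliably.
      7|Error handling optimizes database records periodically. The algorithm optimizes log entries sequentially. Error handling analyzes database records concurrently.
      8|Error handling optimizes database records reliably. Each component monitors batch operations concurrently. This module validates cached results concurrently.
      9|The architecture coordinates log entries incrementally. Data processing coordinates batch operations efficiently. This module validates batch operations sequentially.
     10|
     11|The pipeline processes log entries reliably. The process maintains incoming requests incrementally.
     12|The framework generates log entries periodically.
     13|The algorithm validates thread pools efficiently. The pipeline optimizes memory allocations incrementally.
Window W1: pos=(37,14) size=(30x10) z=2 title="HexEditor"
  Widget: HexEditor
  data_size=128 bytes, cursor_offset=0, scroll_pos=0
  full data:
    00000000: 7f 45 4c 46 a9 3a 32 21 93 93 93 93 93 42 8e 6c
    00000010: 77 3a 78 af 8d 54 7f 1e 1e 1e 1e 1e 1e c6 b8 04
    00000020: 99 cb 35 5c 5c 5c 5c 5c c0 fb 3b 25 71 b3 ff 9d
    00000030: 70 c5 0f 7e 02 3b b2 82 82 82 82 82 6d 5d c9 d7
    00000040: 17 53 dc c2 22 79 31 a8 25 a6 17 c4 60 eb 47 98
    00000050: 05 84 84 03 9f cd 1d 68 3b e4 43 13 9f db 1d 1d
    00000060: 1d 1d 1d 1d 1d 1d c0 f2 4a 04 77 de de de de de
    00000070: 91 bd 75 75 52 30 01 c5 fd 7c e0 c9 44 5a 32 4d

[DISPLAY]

                                        ┏━━━━━━━━━━
                                        ┃ DialogMod
                                        ┠──────────
                                        ┃The archit
                                        ┃Error hand
                                        ┃Data proce
                                        ┃The archit
                                        ┃The proces
                                        ┃Th┌───────
                                        ┃Er│     Ov
                                        ┃Er│Save be
                                   ┏━━━━━━━━━━━━━━━
                                   ┃ HexEditor     
                                   ┠───────────────
                                   ┃00000000  7F 45
                                   ┃00000010  77 3a
                                   ┃00000020  99 cb
                                   ┃00000030  70 c5
                                   ┃00000040  17 53
                                   ┃00000050  05 84


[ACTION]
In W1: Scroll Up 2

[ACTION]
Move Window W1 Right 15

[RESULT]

                                        ┏━━━━━━━━━━
                                        ┃ DialogMod
                                        ┠──────────
                                        ┃The archit
                                        ┃Error hand
                                        ┃Data proce
                                        ┃The archit
                                        ┃The proces
                                        ┃Th┌───────
                                        ┃Er│     Ov
                                        ┃Er│Save be
                                       ┏━━━━━━━━━━━
                                       ┃ HexEditor 
                                       ┠───────────
                                       ┃00000000  7
                                       ┃00000010  7
                                       ┃00000020  9
                                       ┃00000030  7
                                       ┃00000040  1
                                       ┃00000050  0


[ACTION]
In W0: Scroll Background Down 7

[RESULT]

                                        ┏━━━━━━━━━━
                                        ┃ DialogMod
                                        ┠──────────
                                        ┃Error hand
                                        ┃The archit
                                        ┃          
                                        ┃The pipeli
                                        ┃The framew
                                        ┃Th┌───────
                                        ┃  │     Ov
                                        ┃  │Save be
                                       ┏━━━━━━━━━━━
                                       ┃ HexEditor 
                                       ┠───────────
                                       ┃00000000  7
                                       ┃00000010  7
                                       ┃00000020  9
                                       ┃00000030  7
                                       ┃00000040  1
                                       ┃00000050  0


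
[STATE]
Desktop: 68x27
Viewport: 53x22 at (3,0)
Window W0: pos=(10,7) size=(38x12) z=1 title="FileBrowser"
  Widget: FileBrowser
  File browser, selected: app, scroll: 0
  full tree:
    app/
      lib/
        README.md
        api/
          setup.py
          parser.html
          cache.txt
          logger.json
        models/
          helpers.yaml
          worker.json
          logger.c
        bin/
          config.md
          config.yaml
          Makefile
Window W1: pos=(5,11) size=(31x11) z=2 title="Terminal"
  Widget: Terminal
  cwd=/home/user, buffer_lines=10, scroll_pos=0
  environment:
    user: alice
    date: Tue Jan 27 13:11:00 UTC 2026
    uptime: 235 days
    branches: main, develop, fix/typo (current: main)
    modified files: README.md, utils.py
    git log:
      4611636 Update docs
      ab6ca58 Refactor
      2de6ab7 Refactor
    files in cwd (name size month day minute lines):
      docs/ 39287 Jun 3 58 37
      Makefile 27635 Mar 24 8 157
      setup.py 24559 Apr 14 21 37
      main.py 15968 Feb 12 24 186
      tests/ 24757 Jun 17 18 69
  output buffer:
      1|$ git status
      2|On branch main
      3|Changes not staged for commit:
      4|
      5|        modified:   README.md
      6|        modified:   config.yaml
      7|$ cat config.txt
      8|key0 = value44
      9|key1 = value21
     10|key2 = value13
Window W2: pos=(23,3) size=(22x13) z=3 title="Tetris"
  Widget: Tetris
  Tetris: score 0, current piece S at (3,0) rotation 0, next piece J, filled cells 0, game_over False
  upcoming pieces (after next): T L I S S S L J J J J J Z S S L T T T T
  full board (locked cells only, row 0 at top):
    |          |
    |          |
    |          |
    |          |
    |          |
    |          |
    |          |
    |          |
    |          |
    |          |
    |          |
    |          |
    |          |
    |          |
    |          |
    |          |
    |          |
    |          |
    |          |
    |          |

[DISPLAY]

                                                     
                                                     
                                                     
                    ┏━━━━━━━━━━━━━━━━━━━━┓           
                    ┃ Tetris             ┃           
                    ┠────────────────────┨           
                    ┃          │Next:    ┃           
       ┏━━━━━━━━━━━━┃          │█        ┃━━┓        
       ┃ FileBrowser┃          │███      ┃  ┃        
       ┠────────────┃          │         ┃──┨        
       ┃> [-] app/  ┃          │         ┃  ┃        
  ┏━━━━━━━━━━━━━━━━━┃          │         ┃  ┃        
  ┃ Terminal        ┃          │Score:   ┃  ┃        
  ┠─────────────────┃          │0        ┃  ┃        
  ┃$ git status     ┃          │         ┃  ┃        
  ┃On branch main   ┗━━━━━━━━━━━━━━━━━━━━┛  ┃        
  ┃Changes not staged for commit┃           ┃        
  ┃                             ┃           ┃        
  ┃        modified:   README.md┃━━━━━━━━━━━┛        
  ┃        modified:   config.ya┃                    
  ┃$ cat config.txt             ┃                    
  ┗━━━━━━━━━━━━━━━━━━━━━━━━━━━━━┛                    


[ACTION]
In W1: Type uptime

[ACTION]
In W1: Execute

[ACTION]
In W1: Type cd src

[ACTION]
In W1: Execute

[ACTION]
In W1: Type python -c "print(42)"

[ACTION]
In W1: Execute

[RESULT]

                                                     
                                                     
                                                     
                    ┏━━━━━━━━━━━━━━━━━━━━┓           
                    ┃ Tetris             ┃           
                    ┠────────────────────┨           
                    ┃          │Next:    ┃           
       ┏━━━━━━━━━━━━┃          │█        ┃━━┓        
       ┃ FileBrowser┃          │███      ┃  ┃        
       ┠────────────┃          │         ┃──┨        
       ┃> [-] app/  ┃          │         ┃  ┃        
  ┏━━━━━━━━━━━━━━━━━┃          │         ┃  ┃        
  ┃ Terminal        ┃          │Score:   ┃  ┃        
  ┠─────────────────┃          │0        ┃  ┃        
  ┃$ uptime         ┃          │         ┃  ┃        
  ┃ 10:00  up 235 da┗━━━━━━━━━━━━━━━━━━━━┛  ┃        
  ┃$ cd src                     ┃           ┃        
  ┃                             ┃           ┃        
  ┃$ python -c "print(42)"      ┃━━━━━━━━━━━┛        
  ┃42                           ┃                    
  ┃$ █                          ┃                    
  ┗━━━━━━━━━━━━━━━━━━━━━━━━━━━━━┛                    
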